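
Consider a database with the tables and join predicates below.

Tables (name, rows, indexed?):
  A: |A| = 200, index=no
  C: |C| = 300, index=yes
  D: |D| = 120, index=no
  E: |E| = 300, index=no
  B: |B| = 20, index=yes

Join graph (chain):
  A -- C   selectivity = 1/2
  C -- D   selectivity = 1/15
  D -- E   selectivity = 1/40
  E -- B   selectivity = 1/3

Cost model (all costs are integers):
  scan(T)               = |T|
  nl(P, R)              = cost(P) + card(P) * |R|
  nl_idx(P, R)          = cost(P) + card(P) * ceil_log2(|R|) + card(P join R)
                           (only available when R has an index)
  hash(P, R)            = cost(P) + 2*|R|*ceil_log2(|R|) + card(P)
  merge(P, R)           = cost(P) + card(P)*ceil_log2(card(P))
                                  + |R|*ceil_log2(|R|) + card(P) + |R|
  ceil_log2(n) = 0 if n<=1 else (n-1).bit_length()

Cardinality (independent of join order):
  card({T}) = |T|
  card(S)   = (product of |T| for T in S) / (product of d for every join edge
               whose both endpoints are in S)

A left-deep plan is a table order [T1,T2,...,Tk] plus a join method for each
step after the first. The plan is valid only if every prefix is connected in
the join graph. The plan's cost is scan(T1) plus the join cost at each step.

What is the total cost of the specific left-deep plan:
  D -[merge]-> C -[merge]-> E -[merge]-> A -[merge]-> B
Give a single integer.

39928200

step 1: scan D: cost=120, card=120
step 2: join C via merge
    card(P join C) = 120*300/(15) = 2400
    cost = 120 + 120*7 + 300*9 + 120 + 300 = 4080
step 3: join E via merge
    card(P join E) = 2400*300/(40) = 18000
    cost = 4080 + 2400*12 + 300*9 + 2400 + 300 = 38280
step 4: join A via merge
    card(P join A) = 18000*200/(2) = 1800000
    cost = 38280 + 18000*15 + 200*8 + 18000 + 200 = 328080
step 5: join B via merge
    card(P join B) = 1800000*20/(3) = 12000000
    cost = 328080 + 1800000*21 + 20*5 + 1800000 + 20 = 39928200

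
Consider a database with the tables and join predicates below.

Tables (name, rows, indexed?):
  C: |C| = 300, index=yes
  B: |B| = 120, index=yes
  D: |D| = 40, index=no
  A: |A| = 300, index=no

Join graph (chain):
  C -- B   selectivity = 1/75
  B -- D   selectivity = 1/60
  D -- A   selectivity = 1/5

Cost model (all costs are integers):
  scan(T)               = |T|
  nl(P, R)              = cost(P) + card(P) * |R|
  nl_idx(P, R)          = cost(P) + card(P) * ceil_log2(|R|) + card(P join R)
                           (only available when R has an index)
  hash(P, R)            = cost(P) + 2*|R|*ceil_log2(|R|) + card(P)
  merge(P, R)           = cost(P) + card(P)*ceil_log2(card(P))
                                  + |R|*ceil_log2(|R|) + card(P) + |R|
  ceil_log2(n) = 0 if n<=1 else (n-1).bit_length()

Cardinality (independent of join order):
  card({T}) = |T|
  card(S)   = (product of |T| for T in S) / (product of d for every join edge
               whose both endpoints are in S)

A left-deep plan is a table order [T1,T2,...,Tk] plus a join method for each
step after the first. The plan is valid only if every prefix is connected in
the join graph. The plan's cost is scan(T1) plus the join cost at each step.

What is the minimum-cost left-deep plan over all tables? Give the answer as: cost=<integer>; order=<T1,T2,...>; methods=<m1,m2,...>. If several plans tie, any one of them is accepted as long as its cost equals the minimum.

Selinger DP (subsets sized 1..n):
  {C}: scan cost=300, card=300
  {B}: scan cost=120, card=120
  {D}: scan cost=40, card=40
  {A}: scan cost=300, card=300
  {BC}: card=480; try (C,nl_idx)→1680, (B,hash)→2280, (B,nl_idx)→2880, (C,merge)→4080, (B,merge)→4260, (C,hash)→5640 …(+2); best=1680 via (C,nl_idx)
  {BD}: card=80; try (B,nl_idx)→400, (D,hash)→720, (B,merge)→1280, (D,merge)→1360, (B,hash)→1760, (B,nl)→4840 …(+1); best=400 via (B,nl_idx)
  {AD}: card=2400; try (D,hash)→1080, (A,merge)→3320, (D,merge)→3580, (A,hash)→5480, (A,nl)→12040, (D,nl)→12300; best=1080 via (D,hash)
  {BCD}: card=320; try (C,nl_idx)→1440, (D,hash)→2640, (C,merge)→4040, (C,hash)→5880, (D,merge)→6760, (D,nl)→20880 …(+1); best=1440 via (C,nl_idx)
  {ABD}: card=4800; try (A,merge)→4040, (B,hash)→5160, (A,hash)→5880, (B,nl_idx)→22680, (A,nl)→24400, (B,merge)→33240 …(+1); best=4040 via (A,merge)
  {ABCD}: card=19200; try (A,hash)→7160, (A,merge)→7640, (C,hash)→14240, (C,nl_idx)→66440, (C,merge)→74240, (A,nl)→97440 …(+1); best=7160 via (A,hash)

cost=7160; order=D,B,C,A; methods=nl_idx,nl_idx,hash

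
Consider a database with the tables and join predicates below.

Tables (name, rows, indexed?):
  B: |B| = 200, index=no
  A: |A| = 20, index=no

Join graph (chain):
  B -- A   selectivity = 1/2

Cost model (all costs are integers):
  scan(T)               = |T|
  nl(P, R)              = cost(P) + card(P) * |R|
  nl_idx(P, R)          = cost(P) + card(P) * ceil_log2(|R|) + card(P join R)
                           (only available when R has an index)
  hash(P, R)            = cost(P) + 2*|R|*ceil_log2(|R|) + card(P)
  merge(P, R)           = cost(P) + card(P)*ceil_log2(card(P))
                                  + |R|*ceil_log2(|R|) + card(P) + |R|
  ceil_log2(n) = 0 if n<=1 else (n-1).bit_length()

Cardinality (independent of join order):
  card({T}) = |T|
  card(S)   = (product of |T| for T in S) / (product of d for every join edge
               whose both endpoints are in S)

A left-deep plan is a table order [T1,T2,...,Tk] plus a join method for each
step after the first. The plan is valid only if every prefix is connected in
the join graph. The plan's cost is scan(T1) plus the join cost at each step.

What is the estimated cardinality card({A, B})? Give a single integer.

Tables in S: A(20), B(200)
Edges inside S: B-A(d=2)
numerator = 20 * 200 = 4000
denominator = 2 = 2
card(S) = 4000 / 2 = 2000

2000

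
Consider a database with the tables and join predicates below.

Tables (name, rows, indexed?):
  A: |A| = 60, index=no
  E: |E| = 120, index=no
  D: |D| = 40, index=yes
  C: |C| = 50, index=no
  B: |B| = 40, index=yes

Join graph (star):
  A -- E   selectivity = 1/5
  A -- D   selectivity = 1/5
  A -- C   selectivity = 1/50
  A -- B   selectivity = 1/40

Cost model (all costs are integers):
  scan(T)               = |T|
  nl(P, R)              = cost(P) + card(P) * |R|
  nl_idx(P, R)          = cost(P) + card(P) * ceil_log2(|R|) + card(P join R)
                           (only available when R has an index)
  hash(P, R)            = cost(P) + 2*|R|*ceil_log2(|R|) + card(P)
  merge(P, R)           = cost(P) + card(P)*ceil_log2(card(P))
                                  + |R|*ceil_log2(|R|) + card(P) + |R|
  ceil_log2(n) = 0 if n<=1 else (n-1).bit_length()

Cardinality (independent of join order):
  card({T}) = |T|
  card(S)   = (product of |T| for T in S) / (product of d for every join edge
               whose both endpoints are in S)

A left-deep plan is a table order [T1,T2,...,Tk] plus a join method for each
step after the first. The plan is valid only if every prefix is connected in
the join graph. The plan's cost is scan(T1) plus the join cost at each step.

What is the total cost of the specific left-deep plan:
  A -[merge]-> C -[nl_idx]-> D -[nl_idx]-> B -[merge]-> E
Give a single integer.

step 1: scan A: cost=60, card=60
step 2: join C via merge
    card(P join C) = 60*50/(50) = 60
    cost = 60 + 60*6 + 50*6 + 60 + 50 = 830
step 3: join D via nl_idx
    card(P join D) = 60*40/(5) = 480
    cost = 830 + 60*6 + 480 = 1670
step 4: join B via nl_idx
    card(P join B) = 480*40/(40) = 480
    cost = 1670 + 480*6 + 480 = 5030
step 5: join E via merge
    card(P join E) = 480*120/(5) = 11520
    cost = 5030 + 480*9 + 120*7 + 480 + 120 = 10790

10790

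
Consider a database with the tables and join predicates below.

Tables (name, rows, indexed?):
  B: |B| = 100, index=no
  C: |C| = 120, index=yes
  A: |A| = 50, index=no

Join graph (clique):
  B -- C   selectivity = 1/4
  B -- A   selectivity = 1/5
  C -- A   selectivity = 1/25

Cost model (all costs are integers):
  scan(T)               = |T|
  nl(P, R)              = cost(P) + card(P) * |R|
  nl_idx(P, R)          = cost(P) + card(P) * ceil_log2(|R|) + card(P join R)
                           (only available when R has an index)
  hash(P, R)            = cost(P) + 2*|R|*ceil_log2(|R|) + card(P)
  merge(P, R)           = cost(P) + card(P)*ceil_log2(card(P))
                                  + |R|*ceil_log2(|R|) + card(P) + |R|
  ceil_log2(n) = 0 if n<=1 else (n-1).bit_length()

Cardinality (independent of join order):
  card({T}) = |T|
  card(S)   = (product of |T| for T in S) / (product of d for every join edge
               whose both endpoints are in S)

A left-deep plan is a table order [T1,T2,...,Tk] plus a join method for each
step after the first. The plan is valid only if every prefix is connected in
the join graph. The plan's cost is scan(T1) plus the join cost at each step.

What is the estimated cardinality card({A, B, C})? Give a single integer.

1200

Tables in S: A(50), B(100), C(120)
Edges inside S: B-C(d=4), B-A(d=5), C-A(d=25)
numerator = 50 * 100 * 120 = 600000
denominator = 4 * 5 * 25 = 500
card(S) = 600000 / 500 = 1200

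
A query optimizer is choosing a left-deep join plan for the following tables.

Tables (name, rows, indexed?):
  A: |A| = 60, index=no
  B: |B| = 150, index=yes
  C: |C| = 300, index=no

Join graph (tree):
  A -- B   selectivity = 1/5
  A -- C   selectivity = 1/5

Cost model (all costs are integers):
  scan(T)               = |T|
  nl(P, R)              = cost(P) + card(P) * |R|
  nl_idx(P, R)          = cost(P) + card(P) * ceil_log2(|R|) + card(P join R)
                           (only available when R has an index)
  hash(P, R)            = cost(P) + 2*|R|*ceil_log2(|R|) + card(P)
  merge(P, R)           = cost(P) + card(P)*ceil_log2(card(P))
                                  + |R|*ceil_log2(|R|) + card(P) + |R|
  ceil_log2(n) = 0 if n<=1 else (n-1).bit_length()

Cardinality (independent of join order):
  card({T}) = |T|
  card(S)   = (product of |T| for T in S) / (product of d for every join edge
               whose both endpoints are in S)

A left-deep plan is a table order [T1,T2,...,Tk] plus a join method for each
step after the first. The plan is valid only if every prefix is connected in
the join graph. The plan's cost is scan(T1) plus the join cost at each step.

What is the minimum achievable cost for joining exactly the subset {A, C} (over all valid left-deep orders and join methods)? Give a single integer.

1320

Selinger DP over subsets of {A,C}:
  {A}: scan cost=60, card=60
  {C}: scan cost=300, card=300
  {AC}: card=3600; try (A,hash)→1320, (C,merge)→3480, (A,merge)→3720, (C,hash)→5520, (C,nl)→18060, (A,nl)→18300; best=1320 via (A,hash)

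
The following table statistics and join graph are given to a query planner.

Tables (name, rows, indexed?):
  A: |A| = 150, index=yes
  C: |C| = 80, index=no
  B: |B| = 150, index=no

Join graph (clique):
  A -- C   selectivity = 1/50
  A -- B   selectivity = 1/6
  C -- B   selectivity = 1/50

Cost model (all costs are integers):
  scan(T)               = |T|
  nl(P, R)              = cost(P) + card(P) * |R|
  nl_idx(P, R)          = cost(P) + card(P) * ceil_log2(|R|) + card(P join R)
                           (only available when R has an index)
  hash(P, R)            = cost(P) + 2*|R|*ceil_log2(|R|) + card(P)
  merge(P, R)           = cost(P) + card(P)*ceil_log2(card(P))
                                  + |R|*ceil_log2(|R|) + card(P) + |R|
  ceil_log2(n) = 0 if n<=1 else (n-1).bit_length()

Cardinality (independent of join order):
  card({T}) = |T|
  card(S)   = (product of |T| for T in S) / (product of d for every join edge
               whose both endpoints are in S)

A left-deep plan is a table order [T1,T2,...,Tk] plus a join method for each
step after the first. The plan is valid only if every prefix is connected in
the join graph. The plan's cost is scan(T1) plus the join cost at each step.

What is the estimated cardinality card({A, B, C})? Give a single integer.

120

Tables in S: A(150), B(150), C(80)
Edges inside S: A-C(d=50), A-B(d=6), C-B(d=50)
numerator = 150 * 150 * 80 = 1800000
denominator = 50 * 6 * 50 = 15000
card(S) = 1800000 / 15000 = 120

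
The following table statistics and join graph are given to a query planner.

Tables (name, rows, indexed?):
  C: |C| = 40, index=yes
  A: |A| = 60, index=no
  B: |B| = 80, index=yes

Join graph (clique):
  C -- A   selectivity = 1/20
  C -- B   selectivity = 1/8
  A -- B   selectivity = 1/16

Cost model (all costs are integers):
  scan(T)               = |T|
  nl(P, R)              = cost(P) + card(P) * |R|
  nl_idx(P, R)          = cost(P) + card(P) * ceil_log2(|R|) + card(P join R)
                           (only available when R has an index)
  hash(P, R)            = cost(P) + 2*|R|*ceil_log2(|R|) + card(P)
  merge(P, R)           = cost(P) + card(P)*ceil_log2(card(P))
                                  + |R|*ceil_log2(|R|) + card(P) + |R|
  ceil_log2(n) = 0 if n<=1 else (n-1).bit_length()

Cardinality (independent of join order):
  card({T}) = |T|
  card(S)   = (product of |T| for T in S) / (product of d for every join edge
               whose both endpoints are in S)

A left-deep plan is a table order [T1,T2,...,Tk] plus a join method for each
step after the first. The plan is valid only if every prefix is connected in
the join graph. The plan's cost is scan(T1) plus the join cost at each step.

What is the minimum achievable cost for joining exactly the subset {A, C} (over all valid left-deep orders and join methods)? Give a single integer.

540

Selinger DP over subsets of {A,C}:
  {C}: scan cost=40, card=40
  {A}: scan cost=60, card=60
  {AC}: card=120; try (C,nl_idx)→540, (C,hash)→600, (A,merge)→740, (C,merge)→760, (A,hash)→800, (A,nl)→2440 …(+1); best=540 via (C,nl_idx)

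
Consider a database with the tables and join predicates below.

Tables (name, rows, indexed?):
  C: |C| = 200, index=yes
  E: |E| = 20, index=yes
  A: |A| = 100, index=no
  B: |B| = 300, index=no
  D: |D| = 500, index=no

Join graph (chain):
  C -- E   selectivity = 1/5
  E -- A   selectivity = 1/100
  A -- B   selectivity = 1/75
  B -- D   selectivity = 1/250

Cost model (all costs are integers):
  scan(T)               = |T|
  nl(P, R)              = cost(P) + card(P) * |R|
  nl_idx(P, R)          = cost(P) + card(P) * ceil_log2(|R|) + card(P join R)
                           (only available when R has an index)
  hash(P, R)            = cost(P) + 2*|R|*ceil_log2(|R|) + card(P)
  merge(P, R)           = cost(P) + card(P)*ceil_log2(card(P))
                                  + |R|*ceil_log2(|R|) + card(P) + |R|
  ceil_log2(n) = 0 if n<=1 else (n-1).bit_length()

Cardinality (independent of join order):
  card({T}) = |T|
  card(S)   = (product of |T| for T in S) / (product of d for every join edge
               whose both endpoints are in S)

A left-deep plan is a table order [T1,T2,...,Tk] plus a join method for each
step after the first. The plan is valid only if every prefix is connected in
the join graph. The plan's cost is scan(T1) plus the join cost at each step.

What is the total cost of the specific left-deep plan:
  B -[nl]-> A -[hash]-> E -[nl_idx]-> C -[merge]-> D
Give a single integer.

81340

step 1: scan B: cost=300, card=300
step 2: join A via nl
    card(P join A) = 300*100/(75) = 400
    cost = 300 + 300*100 = 30300
step 3: join E via hash
    card(P join E) = 400*20/(100) = 80
    cost = 30300 + 2*20*5 + 400 = 30900
step 4: join C via nl_idx
    card(P join C) = 80*200/(5) = 3200
    cost = 30900 + 80*8 + 3200 = 34740
step 5: join D via merge
    card(P join D) = 3200*500/(250) = 6400
    cost = 34740 + 3200*12 + 500*9 + 3200 + 500 = 81340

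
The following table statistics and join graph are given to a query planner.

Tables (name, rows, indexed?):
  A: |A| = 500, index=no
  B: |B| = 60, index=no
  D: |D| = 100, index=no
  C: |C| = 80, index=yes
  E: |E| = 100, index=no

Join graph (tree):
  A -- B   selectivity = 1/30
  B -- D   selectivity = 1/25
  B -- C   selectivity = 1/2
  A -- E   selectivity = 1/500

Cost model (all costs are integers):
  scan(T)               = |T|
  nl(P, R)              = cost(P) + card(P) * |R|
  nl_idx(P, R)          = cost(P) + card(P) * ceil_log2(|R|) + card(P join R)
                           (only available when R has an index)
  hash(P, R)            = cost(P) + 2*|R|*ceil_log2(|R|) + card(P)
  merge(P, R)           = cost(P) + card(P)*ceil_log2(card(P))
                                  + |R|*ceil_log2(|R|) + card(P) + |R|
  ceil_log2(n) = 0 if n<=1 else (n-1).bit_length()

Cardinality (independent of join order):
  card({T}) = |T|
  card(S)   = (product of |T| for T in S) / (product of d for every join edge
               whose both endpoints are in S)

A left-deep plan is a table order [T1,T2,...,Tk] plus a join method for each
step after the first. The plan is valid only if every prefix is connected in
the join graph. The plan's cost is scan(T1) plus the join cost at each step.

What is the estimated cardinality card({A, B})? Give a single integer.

1000

Tables in S: A(500), B(60)
Edges inside S: A-B(d=30)
numerator = 500 * 60 = 30000
denominator = 30 = 30
card(S) = 30000 / 30 = 1000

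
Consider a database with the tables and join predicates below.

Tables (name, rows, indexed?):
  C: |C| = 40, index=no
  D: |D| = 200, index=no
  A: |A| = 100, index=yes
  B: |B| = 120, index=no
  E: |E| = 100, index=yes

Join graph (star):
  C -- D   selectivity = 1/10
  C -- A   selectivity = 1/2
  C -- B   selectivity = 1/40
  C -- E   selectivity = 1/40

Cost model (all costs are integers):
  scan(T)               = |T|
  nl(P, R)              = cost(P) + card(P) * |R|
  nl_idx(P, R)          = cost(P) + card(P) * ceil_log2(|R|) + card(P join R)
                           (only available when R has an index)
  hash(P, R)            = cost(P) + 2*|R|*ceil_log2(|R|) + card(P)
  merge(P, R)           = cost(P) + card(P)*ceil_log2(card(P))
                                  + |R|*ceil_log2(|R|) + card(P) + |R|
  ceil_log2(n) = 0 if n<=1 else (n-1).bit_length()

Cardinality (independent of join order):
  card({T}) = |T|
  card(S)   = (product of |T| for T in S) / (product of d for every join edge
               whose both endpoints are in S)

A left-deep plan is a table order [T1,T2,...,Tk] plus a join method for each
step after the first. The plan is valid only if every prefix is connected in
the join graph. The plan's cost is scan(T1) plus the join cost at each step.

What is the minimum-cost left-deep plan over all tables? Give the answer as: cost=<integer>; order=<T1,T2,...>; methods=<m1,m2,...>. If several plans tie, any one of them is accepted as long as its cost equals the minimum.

cost=12760; order=B,C,E,D,A; methods=hash,nl_idx,hash,hash

Selinger DP (subsets sized 1..n):
  {C}: scan cost=40, card=40
  {D}: scan cost=200, card=200
  {A}: scan cost=100, card=100
  {B}: scan cost=120, card=120
  {E}: scan cost=100, card=100
  {CD}: card=800; try (C,hash)→880, (D,merge)→2120, (C,merge)→2280, (D,hash)→3280, (D,nl)→8040, (C,nl)→8200; best=880 via (C,hash)
  {AC}: card=2000; try (C,hash)→680, (A,merge)→1120, (C,merge)→1180, (A,hash)→1480, (A,nl_idx)→2320, (A,nl)→4040 …(+1); best=680 via (C,hash)
  {BC}: card=120; try (C,hash)→720, (B,merge)→1280, (C,merge)→1360, (B,hash)→1760, (B,nl)→4840, (C,nl)→4920; best=720 via (C,hash)
  {CE}: card=100; try (E,nl_idx)→420, (C,hash)→680, (E,merge)→1120, (C,merge)→1180, (E,hash)→1480, (E,nl)→4040 …(+1); best=420 via (E,nl_idx)
  {ACD}: card=40000; try (A,hash)→3080, (D,hash)→5880, (A,merge)→10480, (D,merge)→26480, (A,nl_idx)→46480, (A,nl)→80880 …(+1); best=3080 via (A,hash)
  {BCD}: card=2400; try (B,hash)→3360, (D,merge)→3480, (D,hash)→4040, (B,merge)→10640, (D,nl)→24720, (B,nl)→96880; best=3360 via (B,hash)
  {CDE}: card=2000; try (D,merge)→3020, (E,hash)→3080, (D,hash)→3720, (E,nl_idx)→8480, (E,merge)→10480, (D,nl)→20420 …(+1); best=3020 via (D,merge)
  {ABC}: card=6000; try (A,hash)→2240, (A,merge)→2480, (B,hash)→4360, (A,nl_idx)→7560, (A,nl)→12720, (B,merge)→25640 …(+1); best=2240 via (A,hash)
  {ACE}: card=5000; try (A,hash)→1920, (A,merge)→2020, (E,hash)→4080, (A,nl_idx)→6120, (A,nl)→10420, (E,nl_idx)→19680 …(+2); best=1920 via (A,hash)
  {BCE}: card=300; try (E,nl_idx)→1860, (B,merge)→2180, (B,hash)→2200, (E,hash)→2240, (E,merge)→2480, (B,nl)→12420 …(+1); best=1860 via (E,nl_idx)
  {ABCD}: card=120000; try (A,hash)→7160, (D,hash)→11440, (A,merge)→35360, (B,hash)→44760, (D,merge)→88040, (A,nl_idx)→140160 …(+4); best=7160 via (A,hash)
  {ACDE}: card=100000; try (A,hash)→6420, (D,hash)→10120, (A,merge)→27820, (E,hash)→44480, (D,merge)→73720, (A,nl_idx)→117020 …(+5); best=6420 via (A,hash)
  {BCDE}: card=6000; try (D,hash)→5360, (D,merge)→6660, (B,hash)→6700, (E,hash)→7160, (E,nl_idx)→26160, (B,merge)→27980 …(+4); best=5360 via (D,hash)
  {ABCE}: card=15000; try (A,hash)→3560, (A,merge)→5660, (B,hash)→8600, (E,hash)→9640, (A,nl_idx)→18960, (A,nl)→31860 …(+5); best=3560 via (A,hash)
  {ABCDE}: card=300000; try (A,hash)→12760, (D,hash)→21760, (A,merge)→90160, (B,hash)→108100, (E,hash)→128560, (D,merge)→230360 …(+8); best=12760 via (A,hash)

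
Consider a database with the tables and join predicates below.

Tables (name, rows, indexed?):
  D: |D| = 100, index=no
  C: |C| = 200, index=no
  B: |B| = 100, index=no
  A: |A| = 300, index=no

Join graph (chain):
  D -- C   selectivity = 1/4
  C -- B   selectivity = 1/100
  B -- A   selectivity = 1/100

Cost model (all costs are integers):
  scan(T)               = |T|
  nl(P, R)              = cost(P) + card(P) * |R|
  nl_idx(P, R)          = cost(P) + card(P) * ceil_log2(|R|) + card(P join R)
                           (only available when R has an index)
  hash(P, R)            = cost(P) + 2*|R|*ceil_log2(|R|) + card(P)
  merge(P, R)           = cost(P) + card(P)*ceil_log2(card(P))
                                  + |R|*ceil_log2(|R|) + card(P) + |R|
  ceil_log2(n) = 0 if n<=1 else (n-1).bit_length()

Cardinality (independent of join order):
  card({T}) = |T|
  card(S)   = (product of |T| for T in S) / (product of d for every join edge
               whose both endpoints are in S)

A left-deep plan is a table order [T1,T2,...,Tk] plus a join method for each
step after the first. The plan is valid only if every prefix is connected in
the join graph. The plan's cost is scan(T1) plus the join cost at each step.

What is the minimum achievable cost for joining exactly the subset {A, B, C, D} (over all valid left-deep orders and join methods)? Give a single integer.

Selinger DP over subsets of {A,B,C,D}:
  {D}: scan cost=100, card=100
  {C}: scan cost=200, card=200
  {B}: scan cost=100, card=100
  {A}: scan cost=300, card=300
  {CD}: card=5000; try (D,hash)→1800, (C,merge)→2700, (D,merge)→2800, (C,hash)→3400, (C,nl)→20100, (D,nl)→20200; best=1800 via (D,hash)
  {BC}: card=200; try (B,hash)→1800, (C,merge)→2700, (B,merge)→2800, (C,hash)→3400, (C,nl)→20100, (B,nl)→20200; best=1800 via (B,hash)
  {AB}: card=300; try (B,hash)→2000, (A,merge)→3900, (B,merge)→4100, (A,hash)→5600, (A,nl)→30100, (B,nl)→30300; best=2000 via (B,hash)
  {BCD}: card=5000; try (D,hash)→3400, (D,merge)→4400, (B,hash)→8200, (D,nl)→21800, (B,merge)→72600, (B,nl)→501800; best=3400 via (D,hash)
  {ABC}: card=600; try (C,hash)→5500, (A,merge)→6600, (C,merge)→6800, (A,hash)→7400, (A,nl)→61800, (C,nl)→62000; best=5500 via (C,hash)
  {ABCD}: card=15000; try (D,hash)→7500, (D,merge)→12900, (A,hash)→13800, (D,nl)→65500, (A,merge)→76400, (A,nl)→1503400; best=7500 via (D,hash)

7500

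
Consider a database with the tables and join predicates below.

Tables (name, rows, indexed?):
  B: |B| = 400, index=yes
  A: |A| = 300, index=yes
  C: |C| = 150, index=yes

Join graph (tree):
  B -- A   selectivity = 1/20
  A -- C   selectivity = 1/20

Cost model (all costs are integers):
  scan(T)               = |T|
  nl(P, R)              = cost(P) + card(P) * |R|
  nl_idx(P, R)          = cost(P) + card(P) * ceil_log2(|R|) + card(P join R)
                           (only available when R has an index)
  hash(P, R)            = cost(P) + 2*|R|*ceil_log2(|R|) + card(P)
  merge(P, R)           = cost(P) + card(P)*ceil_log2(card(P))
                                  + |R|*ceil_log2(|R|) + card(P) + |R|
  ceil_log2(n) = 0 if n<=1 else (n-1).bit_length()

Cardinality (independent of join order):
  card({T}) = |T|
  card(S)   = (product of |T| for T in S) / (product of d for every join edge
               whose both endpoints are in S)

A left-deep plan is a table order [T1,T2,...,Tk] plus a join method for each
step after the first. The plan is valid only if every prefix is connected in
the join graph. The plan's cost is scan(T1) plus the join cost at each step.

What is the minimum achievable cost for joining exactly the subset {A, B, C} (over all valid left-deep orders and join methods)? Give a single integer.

Selinger DP over subsets of {A,B,C}:
  {B}: scan cost=400, card=400
  {A}: scan cost=300, card=300
  {C}: scan cost=150, card=150
  {AB}: card=6000; try (A,hash)→6200, (B,merge)→7300, (A,merge)→7400, (B,hash)→7800, (B,nl_idx)→9000, (A,nl_idx)→10000 …(+2); best=6200 via (A,hash)
  {AC}: card=2250; try (C,hash)→3000, (A,nl_idx)→3750, (A,merge)→4500, (C,merge)→4650, (C,nl_idx)→4950, (A,hash)→5700 …(+2); best=3000 via (C,hash)
  {ABC}: card=45000; try (B,hash)→12450, (C,hash)→14600, (B,merge)→36250, (B,nl_idx)→68250, (C,merge)→91550, (C,nl_idx)→99200 …(+2); best=12450 via (B,hash)

12450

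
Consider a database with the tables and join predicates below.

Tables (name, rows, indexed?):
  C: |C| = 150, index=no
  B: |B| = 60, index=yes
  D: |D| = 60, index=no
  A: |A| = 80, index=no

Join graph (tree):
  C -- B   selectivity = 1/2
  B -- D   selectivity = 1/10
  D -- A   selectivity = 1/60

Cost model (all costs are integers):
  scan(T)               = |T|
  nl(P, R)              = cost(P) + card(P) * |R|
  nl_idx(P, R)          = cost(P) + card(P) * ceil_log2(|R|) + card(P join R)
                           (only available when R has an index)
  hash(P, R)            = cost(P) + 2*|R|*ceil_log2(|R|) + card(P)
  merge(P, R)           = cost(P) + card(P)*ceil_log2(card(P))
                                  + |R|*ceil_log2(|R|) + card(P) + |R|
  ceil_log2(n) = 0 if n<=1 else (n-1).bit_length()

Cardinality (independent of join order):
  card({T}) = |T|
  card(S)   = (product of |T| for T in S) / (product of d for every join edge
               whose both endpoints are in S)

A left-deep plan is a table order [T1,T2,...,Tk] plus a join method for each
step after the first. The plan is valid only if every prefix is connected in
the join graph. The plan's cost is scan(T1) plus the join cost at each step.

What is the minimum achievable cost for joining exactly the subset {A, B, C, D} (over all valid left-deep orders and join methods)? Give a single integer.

Selinger DP over subsets of {A,B,C,D}:
  {C}: scan cost=150, card=150
  {B}: scan cost=60, card=60
  {D}: scan cost=60, card=60
  {A}: scan cost=80, card=80
  {BC}: card=4500; try (B,hash)→1020, (C,merge)→1830, (B,merge)→1920, (C,hash)→2520, (B,nl_idx)→5550, (C,nl)→9060 …(+1); best=1020 via (B,hash)
  {BD}: card=360; try (B,nl_idx)→780, (D,hash)→840, (B,hash)→840, (D,merge)→900, (B,merge)→900, (D,nl)→3660 …(+1); best=780 via (B,nl_idx)
  {AD}: card=80; try (D,hash)→880, (A,merge)→1120, (D,merge)→1140, (A,hash)→1240, (A,nl)→4860, (D,nl)→4880; best=880 via (D,hash)
  {BCD}: card=27000; try (C,hash)→3540, (C,merge)→5730, (D,hash)→6240, (C,nl)→54780, (D,merge)→64440, (D,nl)→271020; best=3540 via (C,hash)
  {ABD}: card=480; try (B,hash)→1680, (B,nl_idx)→1840, (B,merge)→1940, (A,hash)→2260, (A,merge)→5020, (B,nl)→5680 …(+1); best=1680 via (B,hash)
  {ABCD}: card=36000; try (C,hash)→4560, (C,merge)→7830, (A,hash)→31660, (C,nl)→73680, (A,merge)→436180, (A,nl)→2163540; best=4560 via (C,hash)

4560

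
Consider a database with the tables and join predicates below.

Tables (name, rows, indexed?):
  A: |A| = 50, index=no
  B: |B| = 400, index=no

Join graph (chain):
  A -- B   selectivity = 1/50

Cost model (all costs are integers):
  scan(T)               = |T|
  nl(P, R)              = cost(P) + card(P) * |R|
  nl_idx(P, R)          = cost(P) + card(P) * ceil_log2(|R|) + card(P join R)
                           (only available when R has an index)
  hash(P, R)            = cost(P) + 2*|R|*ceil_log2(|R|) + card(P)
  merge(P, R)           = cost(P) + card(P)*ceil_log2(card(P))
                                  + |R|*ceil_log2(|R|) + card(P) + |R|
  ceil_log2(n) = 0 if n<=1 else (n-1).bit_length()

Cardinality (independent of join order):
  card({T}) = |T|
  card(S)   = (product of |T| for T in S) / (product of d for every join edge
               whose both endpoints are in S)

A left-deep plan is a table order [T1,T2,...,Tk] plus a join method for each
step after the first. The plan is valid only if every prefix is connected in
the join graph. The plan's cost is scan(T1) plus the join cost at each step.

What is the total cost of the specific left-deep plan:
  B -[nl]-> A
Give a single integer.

step 1: scan B: cost=400, card=400
step 2: join A via nl
    card(P join A) = 400*50/(50) = 400
    cost = 400 + 400*50 = 20400

20400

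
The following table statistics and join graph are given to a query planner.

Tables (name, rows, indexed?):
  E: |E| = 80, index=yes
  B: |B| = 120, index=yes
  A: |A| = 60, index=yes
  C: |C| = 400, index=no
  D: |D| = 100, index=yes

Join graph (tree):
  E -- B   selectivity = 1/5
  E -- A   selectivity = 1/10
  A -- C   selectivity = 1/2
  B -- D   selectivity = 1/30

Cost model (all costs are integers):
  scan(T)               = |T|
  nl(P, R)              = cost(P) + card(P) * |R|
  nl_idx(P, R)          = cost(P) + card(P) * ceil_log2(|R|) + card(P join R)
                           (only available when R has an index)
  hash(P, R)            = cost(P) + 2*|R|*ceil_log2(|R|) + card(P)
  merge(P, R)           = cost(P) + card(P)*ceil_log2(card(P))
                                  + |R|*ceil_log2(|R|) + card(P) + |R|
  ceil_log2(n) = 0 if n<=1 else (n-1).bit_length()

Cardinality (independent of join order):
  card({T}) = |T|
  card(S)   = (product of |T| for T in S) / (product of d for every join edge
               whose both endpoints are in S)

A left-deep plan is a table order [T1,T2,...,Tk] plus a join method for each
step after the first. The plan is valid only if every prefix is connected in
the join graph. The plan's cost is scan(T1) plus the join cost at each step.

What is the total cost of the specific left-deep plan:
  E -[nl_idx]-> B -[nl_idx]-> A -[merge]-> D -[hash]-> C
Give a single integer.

244800

step 1: scan E: cost=80, card=80
step 2: join B via nl_idx
    card(P join B) = 80*120/(5) = 1920
    cost = 80 + 80*7 + 1920 = 2560
step 3: join A via nl_idx
    card(P join A) = 1920*60/(10) = 11520
    cost = 2560 + 1920*6 + 11520 = 25600
step 4: join D via merge
    card(P join D) = 11520*100/(30) = 38400
    cost = 25600 + 11520*14 + 100*7 + 11520 + 100 = 199200
step 5: join C via hash
    card(P join C) = 38400*400/(2) = 7680000
    cost = 199200 + 2*400*9 + 38400 = 244800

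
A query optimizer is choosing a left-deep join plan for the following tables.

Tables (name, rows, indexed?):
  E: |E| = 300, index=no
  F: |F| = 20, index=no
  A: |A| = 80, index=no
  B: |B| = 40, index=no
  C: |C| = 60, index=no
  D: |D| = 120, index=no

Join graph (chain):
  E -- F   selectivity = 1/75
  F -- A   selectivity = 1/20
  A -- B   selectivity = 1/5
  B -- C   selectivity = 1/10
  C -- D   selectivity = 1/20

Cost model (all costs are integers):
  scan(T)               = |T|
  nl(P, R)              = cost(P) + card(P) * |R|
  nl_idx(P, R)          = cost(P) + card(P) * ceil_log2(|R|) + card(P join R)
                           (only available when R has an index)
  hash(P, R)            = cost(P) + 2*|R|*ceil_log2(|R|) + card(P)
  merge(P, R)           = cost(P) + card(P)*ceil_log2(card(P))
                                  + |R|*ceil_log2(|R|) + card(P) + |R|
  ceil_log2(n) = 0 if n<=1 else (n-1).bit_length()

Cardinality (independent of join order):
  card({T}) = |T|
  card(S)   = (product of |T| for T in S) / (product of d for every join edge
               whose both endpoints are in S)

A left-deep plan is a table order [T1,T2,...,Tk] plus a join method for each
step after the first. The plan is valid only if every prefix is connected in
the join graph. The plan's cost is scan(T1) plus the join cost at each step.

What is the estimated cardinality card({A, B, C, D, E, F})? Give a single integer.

Tables in S: A(80), B(40), C(60), D(120), E(300), F(20)
Edges inside S: E-F(d=75), F-A(d=20), A-B(d=5), B-C(d=10), C-D(d=20)
numerator = 80 * 40 * 60 * 120 * 300 * 20 = 138240000000
denominator = 75 * 20 * 5 * 10 * 20 = 1500000
card(S) = 138240000000 / 1500000 = 92160

92160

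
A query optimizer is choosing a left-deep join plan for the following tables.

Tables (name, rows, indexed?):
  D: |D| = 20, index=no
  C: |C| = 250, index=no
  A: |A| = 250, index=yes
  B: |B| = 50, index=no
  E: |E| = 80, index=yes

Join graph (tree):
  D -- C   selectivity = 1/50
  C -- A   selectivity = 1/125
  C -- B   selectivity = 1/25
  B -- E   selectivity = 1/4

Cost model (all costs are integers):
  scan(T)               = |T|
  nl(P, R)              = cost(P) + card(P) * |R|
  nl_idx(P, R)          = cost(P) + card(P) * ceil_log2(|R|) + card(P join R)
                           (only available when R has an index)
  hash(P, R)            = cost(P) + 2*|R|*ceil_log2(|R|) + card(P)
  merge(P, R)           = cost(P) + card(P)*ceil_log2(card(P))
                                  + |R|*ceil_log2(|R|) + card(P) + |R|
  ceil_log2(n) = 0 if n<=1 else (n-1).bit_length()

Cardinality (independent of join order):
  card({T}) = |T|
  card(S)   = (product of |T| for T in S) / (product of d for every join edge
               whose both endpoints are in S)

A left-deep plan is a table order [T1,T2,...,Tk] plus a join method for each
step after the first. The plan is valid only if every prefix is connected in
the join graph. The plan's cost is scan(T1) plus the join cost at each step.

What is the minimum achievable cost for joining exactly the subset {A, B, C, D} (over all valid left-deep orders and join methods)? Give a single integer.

Selinger DP over subsets of {A,B,C,D}:
  {D}: scan cost=20, card=20
  {C}: scan cost=250, card=250
  {A}: scan cost=250, card=250
  {B}: scan cost=50, card=50
  {CD}: card=100; try (D,hash)→700, (C,merge)→2390, (D,merge)→2620, (C,hash)→4040, (C,nl)→5020, (D,nl)→5250; best=700 via (D,hash)
  {AC}: card=500; try (A,nl_idx)→2750, (C,hash)→4500, (A,hash)→4500, (C,merge)→4750, (A,merge)→4750, (C,nl)→62750 …(+1); best=2750 via (A,nl_idx)
  {BC}: card=500; try (B,hash)→1100, (C,merge)→2650, (B,merge)→2850, (C,hash)→4100, (C,nl)→12550, (B,nl)→12750; best=1100 via (B,hash)
  {ACD}: card=200; try (A,nl_idx)→1700, (D,hash)→3450, (A,merge)→3750, (A,hash)→4800, (D,merge)→7870, (D,nl)→12750 …(+1); best=1700 via (A,nl_idx)
  {BCD}: card=200; try (B,hash)→1400, (D,hash)→1800, (B,merge)→1850, (B,nl)→5700, (D,merge)→6220, (D,nl)→11100; best=1400 via (B,hash)
  {ABC}: card=1000; try (B,hash)→3850, (A,hash)→5600, (A,nl_idx)→6100, (B,merge)→8100, (A,merge)→8350, (B,nl)→27750 …(+1); best=3850 via (B,hash)
  {ABCD}: card=400; try (B,hash)→2500, (A,nl_idx)→3400, (B,merge)→3850, (D,hash)→5050, (A,merge)→5450, (A,hash)→5600 …(+4); best=2500 via (B,hash)

2500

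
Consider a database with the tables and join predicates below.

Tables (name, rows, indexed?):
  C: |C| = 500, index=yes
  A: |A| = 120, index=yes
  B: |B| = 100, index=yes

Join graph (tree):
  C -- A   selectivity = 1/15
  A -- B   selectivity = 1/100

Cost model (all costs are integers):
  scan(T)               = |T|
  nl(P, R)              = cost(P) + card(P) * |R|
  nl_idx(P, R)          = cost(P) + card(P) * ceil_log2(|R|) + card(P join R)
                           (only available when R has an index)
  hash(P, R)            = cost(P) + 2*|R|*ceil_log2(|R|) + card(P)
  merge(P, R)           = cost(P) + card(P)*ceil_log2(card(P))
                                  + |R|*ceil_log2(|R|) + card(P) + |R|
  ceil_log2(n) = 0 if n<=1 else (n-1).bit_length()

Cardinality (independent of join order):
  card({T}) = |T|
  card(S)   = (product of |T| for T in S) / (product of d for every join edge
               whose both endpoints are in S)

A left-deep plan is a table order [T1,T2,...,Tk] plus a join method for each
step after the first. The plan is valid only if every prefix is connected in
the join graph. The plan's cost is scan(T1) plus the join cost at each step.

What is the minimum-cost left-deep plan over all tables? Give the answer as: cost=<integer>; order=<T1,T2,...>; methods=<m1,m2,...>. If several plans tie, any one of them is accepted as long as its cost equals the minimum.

cost=6000; order=B,A,C; methods=nl_idx,nl_idx

Selinger DP (subsets sized 1..n):
  {C}: scan cost=500, card=500
  {A}: scan cost=120, card=120
  {B}: scan cost=100, card=100
  {AC}: card=4000; try (A,hash)→2680, (C,nl_idx)→5200, (C,merge)→6080, (A,merge)→6460, (A,nl_idx)→8000, (C,hash)→9240 …(+2); best=2680 via (A,hash)
  {AB}: card=120; try (A,nl_idx)→920, (B,nl_idx)→1080, (B,hash)→1640, (A,merge)→1860, (B,merge)→1880, (A,hash)→1880 …(+2); best=920 via (A,nl_idx)
  {ABC}: card=4000; try (C,nl_idx)→6000, (C,merge)→6880, (B,hash)→8080, (C,hash)→10040, (B,nl_idx)→34680, (B,merge)→55480 …(+2); best=6000 via (C,nl_idx)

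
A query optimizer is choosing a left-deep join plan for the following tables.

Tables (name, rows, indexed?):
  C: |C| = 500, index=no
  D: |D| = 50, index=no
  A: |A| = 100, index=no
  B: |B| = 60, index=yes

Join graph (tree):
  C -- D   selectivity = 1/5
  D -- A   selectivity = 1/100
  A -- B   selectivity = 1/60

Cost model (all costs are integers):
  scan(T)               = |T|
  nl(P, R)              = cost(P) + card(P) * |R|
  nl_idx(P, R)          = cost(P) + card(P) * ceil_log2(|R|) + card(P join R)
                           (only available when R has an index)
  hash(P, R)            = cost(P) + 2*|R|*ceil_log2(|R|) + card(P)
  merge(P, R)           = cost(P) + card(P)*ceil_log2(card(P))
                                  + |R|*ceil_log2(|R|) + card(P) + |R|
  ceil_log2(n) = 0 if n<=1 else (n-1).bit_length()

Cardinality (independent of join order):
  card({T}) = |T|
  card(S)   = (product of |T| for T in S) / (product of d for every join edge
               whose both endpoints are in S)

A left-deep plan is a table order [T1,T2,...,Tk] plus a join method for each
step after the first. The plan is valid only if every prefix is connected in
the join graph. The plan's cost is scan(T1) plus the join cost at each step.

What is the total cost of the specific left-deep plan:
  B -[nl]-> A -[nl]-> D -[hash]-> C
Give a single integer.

20110

step 1: scan B: cost=60, card=60
step 2: join A via nl
    card(P join A) = 60*100/(60) = 100
    cost = 60 + 60*100 = 6060
step 3: join D via nl
    card(P join D) = 100*50/(100) = 50
    cost = 6060 + 100*50 = 11060
step 4: join C via hash
    card(P join C) = 50*500/(5) = 5000
    cost = 11060 + 2*500*9 + 50 = 20110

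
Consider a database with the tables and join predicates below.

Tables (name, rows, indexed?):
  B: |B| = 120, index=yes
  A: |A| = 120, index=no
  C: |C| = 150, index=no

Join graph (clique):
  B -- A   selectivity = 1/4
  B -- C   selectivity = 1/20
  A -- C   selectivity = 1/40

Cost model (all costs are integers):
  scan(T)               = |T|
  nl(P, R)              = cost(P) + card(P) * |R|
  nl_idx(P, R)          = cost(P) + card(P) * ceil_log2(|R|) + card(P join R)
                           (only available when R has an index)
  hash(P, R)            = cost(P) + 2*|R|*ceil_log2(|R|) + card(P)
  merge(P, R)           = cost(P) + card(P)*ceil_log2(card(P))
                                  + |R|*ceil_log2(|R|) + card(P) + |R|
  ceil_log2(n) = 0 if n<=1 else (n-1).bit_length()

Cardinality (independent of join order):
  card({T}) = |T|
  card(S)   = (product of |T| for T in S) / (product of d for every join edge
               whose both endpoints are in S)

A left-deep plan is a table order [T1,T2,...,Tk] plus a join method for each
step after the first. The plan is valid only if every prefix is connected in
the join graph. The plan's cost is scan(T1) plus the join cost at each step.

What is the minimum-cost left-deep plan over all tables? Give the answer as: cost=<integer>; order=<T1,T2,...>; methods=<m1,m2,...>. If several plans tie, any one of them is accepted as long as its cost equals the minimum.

cost=4110; order=C,A,B; methods=hash,hash

Selinger DP (subsets sized 1..n):
  {B}: scan cost=120, card=120
  {A}: scan cost=120, card=120
  {C}: scan cost=150, card=150
  {AB}: card=3600; try (B,hash)→1920, (A,hash)→1920, (B,merge)→2040, (A,merge)→2040, (B,nl_idx)→4560, (B,nl)→14520 …(+1); best=1920 via (B,hash)
  {BC}: card=900; try (B,hash)→1980, (B,nl_idx)→2100, (C,merge)→2430, (B,merge)→2460, (C,hash)→2640, (C,nl)→18120 …(+1); best=1980 via (B,hash)
  {AC}: card=450; try (A,hash)→1980, (C,merge)→2430, (A,merge)→2460, (C,hash)→2640, (C,nl)→18120, (A,nl)→18150; best=1980 via (A,hash)
  {ABC}: card=675; try (B,hash)→4110, (A,hash)→4560, (B,nl_idx)→5805, (B,merge)→7440, (C,hash)→7920, (A,merge)→12840 …(+4); best=4110 via (B,hash)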